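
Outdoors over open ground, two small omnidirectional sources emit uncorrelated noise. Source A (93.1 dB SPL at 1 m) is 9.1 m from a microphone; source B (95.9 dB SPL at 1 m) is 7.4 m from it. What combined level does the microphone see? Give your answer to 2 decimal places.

79.81 dB SPL

At the listener: L_A = 93.1 − 20·log₁₀(9.1) = 73.919 dB; L_B = 95.9 − 20·log₁₀(7.4) = 78.515 dB.
Combined: 10·log₁₀(10^(73.919/10)+10^(78.515/10)) = 79.81 dB SPL.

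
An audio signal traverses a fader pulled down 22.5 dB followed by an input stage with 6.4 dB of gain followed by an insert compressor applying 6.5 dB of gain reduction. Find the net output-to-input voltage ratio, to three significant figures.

Net gain = (−22.5) + 6.4 + (−6.5) = -22.6 dB.
Voltage ratio = 10^(-22.6/20) = 0.0741.

0.0741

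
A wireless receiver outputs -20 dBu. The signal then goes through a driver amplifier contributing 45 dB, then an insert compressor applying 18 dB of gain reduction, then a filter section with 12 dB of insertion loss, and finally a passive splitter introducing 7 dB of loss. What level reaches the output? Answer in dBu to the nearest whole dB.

-12 dBu

Cascaded gains and losses add directly in dB.
-20 + 45 − 18 − 12 − 7 = -12 dBu.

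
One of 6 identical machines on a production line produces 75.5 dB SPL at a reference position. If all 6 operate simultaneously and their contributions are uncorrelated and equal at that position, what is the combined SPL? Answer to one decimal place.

6 equal incoherent sources raise the level by 10·log₁₀(6) = 7.78 dB.
L_total = 75.5 + 7.78 = 83.3 dB SPL.

83.3 dB SPL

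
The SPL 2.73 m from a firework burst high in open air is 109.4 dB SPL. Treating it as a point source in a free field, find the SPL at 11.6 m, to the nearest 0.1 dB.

Free-field point source: level drops by 20·log₁₀ of the distance ratio.
ΔL = −20·log₁₀(11.6/2.73) = -12.57 dB, so L₂ = 109.4 + (-12.57) = 96.8 dB SPL.

96.8 dB SPL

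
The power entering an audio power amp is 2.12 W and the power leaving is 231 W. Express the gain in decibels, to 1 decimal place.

20.4 dB

Power ratio → dB uses the 10·log₁₀ form:
10·log₁₀(231/2.12) = 10·log₁₀(109.0) = 20.4 dB.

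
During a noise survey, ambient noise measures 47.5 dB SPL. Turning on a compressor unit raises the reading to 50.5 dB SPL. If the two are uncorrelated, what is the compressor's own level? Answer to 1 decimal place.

47.5 dB SPL

Subtract intensities: L_src = 10·log₁₀(10^(L_total/10) − 10^(L_bg/10)).
L_src = 10·log₁₀(10^(50.5/10) − 10^(47.5/10)) = 10·log₁₀(55970) = 47.5 dB SPL.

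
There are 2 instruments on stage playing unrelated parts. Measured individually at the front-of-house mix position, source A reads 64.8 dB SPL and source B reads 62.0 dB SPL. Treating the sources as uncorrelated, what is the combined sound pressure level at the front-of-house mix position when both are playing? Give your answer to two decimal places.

66.63 dB SPL

Add the sources as powers (linear), then convert back to dB:
L_total = 10·log₁₀(10^(64.8/10) + 10^(62.0/10)) = 10·log₁₀(4605000) = 66.63 dB SPL.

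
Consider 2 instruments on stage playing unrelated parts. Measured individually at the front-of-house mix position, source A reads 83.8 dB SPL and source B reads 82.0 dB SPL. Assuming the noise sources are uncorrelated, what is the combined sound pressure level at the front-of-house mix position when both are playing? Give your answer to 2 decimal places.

Add the sources as powers (linear), then convert back to dB:
L_total = 10·log₁₀(10^(83.8/10) + 10^(82.0/10)) = 10·log₁₀(398400000) = 86.00 dB SPL.

86.00 dB SPL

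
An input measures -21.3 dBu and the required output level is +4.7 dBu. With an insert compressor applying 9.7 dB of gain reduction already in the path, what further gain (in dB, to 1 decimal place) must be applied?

The required make-up gain is the shortfall in the dB sum.
G = +4.7 − (-21.3) + 9.7 = 35.7 dB.

35.7 dB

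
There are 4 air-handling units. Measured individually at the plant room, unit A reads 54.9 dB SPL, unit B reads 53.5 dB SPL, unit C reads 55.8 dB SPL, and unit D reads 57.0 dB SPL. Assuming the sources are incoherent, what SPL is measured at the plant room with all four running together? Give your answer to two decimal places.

Incoherent sources sum as intensities:
L_total = 10·log₁₀(10^(54.9/10) + 10^(53.5/10) + 10^(55.8/10) + 10^(57.0/10)) = 10·log₁₀(1414000) = 61.51 dB SPL.

61.51 dB SPL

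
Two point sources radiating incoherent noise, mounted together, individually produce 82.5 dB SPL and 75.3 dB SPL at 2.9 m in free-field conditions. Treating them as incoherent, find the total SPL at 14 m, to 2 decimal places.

Combined at 2.9 m: 10·log₁₀(10^(82.5/10)+10^(75.3/10)) = 83.257 dB SPL.
Then apply −20·log₁₀(14/2.9) = -13.675 dB → 69.58 dB SPL.

69.58 dB SPL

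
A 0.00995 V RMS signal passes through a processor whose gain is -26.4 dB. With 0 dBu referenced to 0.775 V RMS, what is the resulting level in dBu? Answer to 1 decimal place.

-64.2 dBu

Input level: 20·log₁₀(0.00995/0.775) = -37.83 dBu.
Output: -37.83 − 26.4 = -64.2 dBu.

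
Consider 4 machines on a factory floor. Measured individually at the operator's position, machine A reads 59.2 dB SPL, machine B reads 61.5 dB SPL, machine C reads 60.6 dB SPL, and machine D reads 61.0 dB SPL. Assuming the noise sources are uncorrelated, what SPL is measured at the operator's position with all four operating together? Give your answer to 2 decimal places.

66.68 dB SPL

Incoherent sources sum as intensities:
L_total = 10·log₁₀(10^(59.2/10) + 10^(61.5/10) + 10^(60.6/10) + 10^(61.0/10)) = 10·log₁₀(4651000) = 66.68 dB SPL.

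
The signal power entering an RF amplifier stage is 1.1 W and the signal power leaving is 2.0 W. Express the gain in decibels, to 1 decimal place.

2.6 dB

Power is a power quantity, so gain = 10·log₁₀(P_out/P_in).
10·log₁₀(2.0/1.1) = 10·log₁₀(1.818) = 2.6 dB.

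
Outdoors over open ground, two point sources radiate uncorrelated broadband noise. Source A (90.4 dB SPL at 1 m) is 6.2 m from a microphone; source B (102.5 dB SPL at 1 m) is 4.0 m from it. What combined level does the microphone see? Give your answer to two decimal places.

90.57 dB SPL

At the listener: L_A = 90.4 − 20·log₁₀(6.2) = 74.552 dB; L_B = 102.5 − 20·log₁₀(4.0) = 90.459 dB.
Combined: 10·log₁₀(10^(74.552/10)+10^(90.459/10)) = 90.57 dB SPL.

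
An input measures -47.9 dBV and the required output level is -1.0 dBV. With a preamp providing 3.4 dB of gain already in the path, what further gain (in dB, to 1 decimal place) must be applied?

43.5 dB

The required make-up gain is the shortfall in the dB sum.
G = -1.0 − (-47.9) − 3.4 = 43.5 dB.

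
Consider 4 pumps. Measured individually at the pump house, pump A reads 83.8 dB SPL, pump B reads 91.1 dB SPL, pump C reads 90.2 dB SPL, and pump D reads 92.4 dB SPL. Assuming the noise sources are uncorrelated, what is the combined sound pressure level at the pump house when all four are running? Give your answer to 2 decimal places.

96.35 dB SPL

Uncorrelated sources add in intensity (power), not in dB.
L_total = 10·log₁₀(10^(83.8/10) + 10^(91.1/10) + 10^(90.2/10) + 10^(92.4/10)) = 10·log₁₀(4313000000) = 96.35 dB SPL.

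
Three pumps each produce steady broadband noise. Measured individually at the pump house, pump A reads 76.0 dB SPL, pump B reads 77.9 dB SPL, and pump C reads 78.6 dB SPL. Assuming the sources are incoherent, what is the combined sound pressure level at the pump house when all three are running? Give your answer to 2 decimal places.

82.40 dB SPL

Uncorrelated sources add in intensity (power), not in dB.
L_total = 10·log₁₀(10^(76.0/10) + 10^(77.9/10) + 10^(78.6/10)) = 10·log₁₀(173900000) = 82.40 dB SPL.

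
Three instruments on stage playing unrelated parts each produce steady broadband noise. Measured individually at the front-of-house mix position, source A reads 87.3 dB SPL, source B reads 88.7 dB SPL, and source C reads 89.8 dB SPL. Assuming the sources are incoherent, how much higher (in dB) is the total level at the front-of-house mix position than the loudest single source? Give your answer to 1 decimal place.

3.7 dB

Add the sources as powers (linear), then convert back to dB:
L_total = 10·log₁₀(10^(87.3/10) + 10^(88.7/10) + 10^(89.8/10)) = 93.49 dB SPL.
Excess over the loudest (89.8 dB): 93.49 − 89.8 = 3.7 dB.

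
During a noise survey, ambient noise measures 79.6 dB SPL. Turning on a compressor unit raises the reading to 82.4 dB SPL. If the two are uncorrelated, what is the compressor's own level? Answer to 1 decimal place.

Remove the background by subtracting linear intensities:
L_src = 10·log₁₀(10^(82.4/10) − 10^(79.6/10)) = 10·log₁₀(82580000) = 79.2 dB SPL.

79.2 dB SPL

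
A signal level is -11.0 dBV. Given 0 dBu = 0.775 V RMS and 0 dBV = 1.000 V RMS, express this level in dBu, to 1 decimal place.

-8.8 dBu

The offset between the scales is 20·log₁₀(0.775/1.000) = −2.214 dB.
So dBu = -11.0 + 2.214 = -8.8 dBu.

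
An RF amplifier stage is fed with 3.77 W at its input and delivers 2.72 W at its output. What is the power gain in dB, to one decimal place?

-1.4 dB

Power ratio → dB uses the 10·log₁₀ form:
10·log₁₀(2.72/3.77) = 10·log₁₀(0.7215) = -1.4 dB.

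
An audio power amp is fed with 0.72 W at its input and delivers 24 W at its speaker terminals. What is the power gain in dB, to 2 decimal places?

15.23 dB

For a power ratio, dB = 10·log₁₀(P₂/P₁).
10·log₁₀(24/0.72) = 10·log₁₀(33.33) = 15.23 dB.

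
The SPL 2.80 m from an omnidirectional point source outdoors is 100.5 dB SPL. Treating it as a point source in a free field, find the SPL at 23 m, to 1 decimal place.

Inverse-square spreading gives ΔL = −20·log₁₀(d₂/d₁).
ΔL = −20·log₁₀(23/2.80) = -18.29 dB, so L₂ = 100.5 + (-18.29) = 82.2 dB SPL.

82.2 dB SPL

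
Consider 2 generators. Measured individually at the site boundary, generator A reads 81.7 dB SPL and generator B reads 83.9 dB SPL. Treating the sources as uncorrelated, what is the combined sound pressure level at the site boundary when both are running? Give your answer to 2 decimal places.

85.95 dB SPL

Uncorrelated sources add in intensity (power), not in dB.
L_total = 10·log₁₀(10^(81.7/10) + 10^(83.9/10)) = 10·log₁₀(393400000) = 85.95 dB SPL.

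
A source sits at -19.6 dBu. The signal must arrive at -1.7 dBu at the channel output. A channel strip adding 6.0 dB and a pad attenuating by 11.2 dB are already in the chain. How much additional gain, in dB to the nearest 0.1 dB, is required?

The required make-up gain is the shortfall in the dB sum.
G = -1.7 − (-19.6) − 6.0 + 11.2 = 23.1 dB.

23.1 dB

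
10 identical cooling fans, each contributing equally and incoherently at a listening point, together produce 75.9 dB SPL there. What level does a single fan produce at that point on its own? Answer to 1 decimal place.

10 equal incoherent sources add 10·log₁₀(10) = 10.00 dB over one source.
L_one = 75.9 − 10.00 = 65.9 dB SPL.

65.9 dB SPL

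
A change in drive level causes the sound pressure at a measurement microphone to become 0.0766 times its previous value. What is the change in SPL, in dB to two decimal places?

-22.32 dB

Sound pressure is an amplitude quantity: ΔL = 20·log₁₀(p₂/p₁).
20·log₁₀(0.0766) = -22.32 dB.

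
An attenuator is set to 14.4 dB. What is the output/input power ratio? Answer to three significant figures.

0.0363

Power ratio = 10^(dB/10).
10^(-14.4/10) = 10^(-1.440) = 0.0363.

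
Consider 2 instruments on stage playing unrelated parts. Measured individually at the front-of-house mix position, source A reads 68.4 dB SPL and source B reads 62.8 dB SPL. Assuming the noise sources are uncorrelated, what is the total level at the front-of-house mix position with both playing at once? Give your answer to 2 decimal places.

69.46 dB SPL

Uncorrelated sources add in intensity (power), not in dB.
L_total = 10·log₁₀(10^(68.4/10) + 10^(62.8/10)) = 10·log₁₀(8824000) = 69.46 dB SPL.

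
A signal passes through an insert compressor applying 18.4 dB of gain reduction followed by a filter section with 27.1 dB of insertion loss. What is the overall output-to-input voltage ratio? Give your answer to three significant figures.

Net gain = (−18.4) + (−27.1) = -45.5 dB.
Voltage ratio = 10^(-45.5/20) = 0.00531.

0.00531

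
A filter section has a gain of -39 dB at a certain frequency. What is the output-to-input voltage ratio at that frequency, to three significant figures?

Voltage ratio = 10^(dB/20).
10^(-39/20) = 10^(-1.950) = 0.0112.

0.0112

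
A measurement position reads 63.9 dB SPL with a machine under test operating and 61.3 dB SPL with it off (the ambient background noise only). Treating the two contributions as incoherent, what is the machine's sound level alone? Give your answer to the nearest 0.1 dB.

60.4 dB SPL

Background correction is a power subtraction:
L_src = 10·log₁₀(10^(63.9/10) − 10^(61.3/10)) = 10·log₁₀(1106000) = 60.4 dB SPL.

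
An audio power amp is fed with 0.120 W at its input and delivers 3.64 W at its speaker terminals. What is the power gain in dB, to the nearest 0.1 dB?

For a power ratio, dB = 10·log₁₀(P₂/P₁).
10·log₁₀(3.64/0.120) = 10·log₁₀(30.33) = 14.8 dB.

14.8 dB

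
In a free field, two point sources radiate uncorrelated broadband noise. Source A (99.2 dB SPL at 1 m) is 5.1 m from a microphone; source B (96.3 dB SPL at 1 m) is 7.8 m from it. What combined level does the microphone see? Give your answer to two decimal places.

85.91 dB SPL

At the listener: L_A = 99.2 − 20·log₁₀(5.1) = 85.049 dB; L_B = 96.3 − 20·log₁₀(7.8) = 78.458 dB.
Combined: 10·log₁₀(10^(85.049/10)+10^(78.458/10)) = 85.91 dB SPL.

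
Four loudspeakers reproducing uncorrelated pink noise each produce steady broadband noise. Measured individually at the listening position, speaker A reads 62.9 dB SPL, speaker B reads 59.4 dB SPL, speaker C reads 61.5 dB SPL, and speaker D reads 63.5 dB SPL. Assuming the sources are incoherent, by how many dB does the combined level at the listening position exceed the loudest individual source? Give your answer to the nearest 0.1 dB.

4.6 dB

Add the sources as powers (linear), then convert back to dB:
L_total = 10·log₁₀(10^(62.9/10) + 10^(59.4/10) + 10^(61.5/10) + 10^(63.5/10)) = 68.11 dB SPL.
Excess over the loudest (63.5 dB): 68.11 − 63.5 = 4.6 dB.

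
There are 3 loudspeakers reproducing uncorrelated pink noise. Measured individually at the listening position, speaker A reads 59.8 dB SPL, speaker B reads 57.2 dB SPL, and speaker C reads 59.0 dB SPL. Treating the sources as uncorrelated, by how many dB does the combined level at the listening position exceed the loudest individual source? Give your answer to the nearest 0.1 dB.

Add the sources as powers (linear), then convert back to dB:
L_total = 10·log₁₀(10^(59.8/10) + 10^(57.2/10) + 10^(59.0/10)) = 63.57 dB SPL.
Excess over the loudest (59.8 dB): 63.57 − 59.8 = 3.8 dB.

3.8 dB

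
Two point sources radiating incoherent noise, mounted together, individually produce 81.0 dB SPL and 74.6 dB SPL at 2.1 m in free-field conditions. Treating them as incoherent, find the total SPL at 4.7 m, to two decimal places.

74.90 dB SPL

Combined at 2.1 m: 10·log₁₀(10^(81.0/10)+10^(74.6/10)) = 81.896 dB SPL.
Then apply −20·log₁₀(4.7/2.1) = -6.998 dB → 74.90 dB SPL.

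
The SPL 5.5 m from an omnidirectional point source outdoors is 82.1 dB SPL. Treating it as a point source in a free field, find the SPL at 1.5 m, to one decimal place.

93.4 dB SPL

For a point source in a free field, ΔL = −20·log₁₀(d₂/d₁).
ΔL = −20·log₁₀(1.5/5.5) = 11.29 dB, so L₂ = 82.1 + (11.29) = 93.4 dB SPL.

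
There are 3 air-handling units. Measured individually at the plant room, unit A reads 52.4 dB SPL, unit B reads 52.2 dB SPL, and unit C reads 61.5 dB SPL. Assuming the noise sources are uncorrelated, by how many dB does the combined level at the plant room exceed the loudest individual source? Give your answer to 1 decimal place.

Incoherent sources sum as intensities:
L_total = 10·log₁₀(10^(52.4/10) + 10^(52.2/10) + 10^(61.5/10)) = 62.44 dB SPL.
Excess over the loudest (61.5 dB): 62.44 − 61.5 = 0.9 dB.

0.9 dB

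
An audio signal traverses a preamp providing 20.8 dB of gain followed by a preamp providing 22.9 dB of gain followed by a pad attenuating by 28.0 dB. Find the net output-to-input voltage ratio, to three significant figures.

Net gain = 20.8 + 22.9 + (−28.0) = 15.7 dB.
Voltage ratio = 10^(15.7/20) = 6.10.

6.10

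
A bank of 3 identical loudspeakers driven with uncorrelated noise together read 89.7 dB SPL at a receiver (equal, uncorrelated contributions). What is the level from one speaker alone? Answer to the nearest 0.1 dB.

84.9 dB SPL

3 equal incoherent sources add 10·log₁₀(3) = 4.77 dB over one source.
L_one = 89.7 − 4.77 = 84.9 dB SPL.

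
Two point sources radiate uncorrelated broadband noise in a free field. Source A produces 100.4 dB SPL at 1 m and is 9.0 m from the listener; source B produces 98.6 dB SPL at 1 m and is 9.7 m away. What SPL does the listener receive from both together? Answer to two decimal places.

At the listener: L_A = 100.4 − 20·log₁₀(9.0) = 81.315 dB; L_B = 98.6 − 20·log₁₀(9.7) = 78.865 dB.
Combined: 10·log₁₀(10^(81.315/10)+10^(78.865/10)) = 83.27 dB SPL.

83.27 dB SPL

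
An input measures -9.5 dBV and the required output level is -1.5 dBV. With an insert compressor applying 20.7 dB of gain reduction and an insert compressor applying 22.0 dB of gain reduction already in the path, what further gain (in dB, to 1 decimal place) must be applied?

The required make-up gain is the shortfall in the dB sum.
G = -1.5 − (-9.5) + 20.7 + 22.0 = 50.7 dB.

50.7 dB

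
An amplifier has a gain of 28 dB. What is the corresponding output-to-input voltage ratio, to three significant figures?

Voltage ratio = 10^(dB/20).
10^(28/20) = 10^(1.400) = 25.1.

25.1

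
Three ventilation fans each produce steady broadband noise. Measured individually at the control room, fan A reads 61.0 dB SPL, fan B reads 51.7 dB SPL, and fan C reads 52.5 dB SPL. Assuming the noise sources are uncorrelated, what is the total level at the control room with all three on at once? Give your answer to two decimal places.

Add the sources as powers (linear), then convert back to dB:
L_total = 10·log₁₀(10^(61.0/10) + 10^(51.7/10) + 10^(52.5/10)) = 10·log₁₀(1585000) = 62.00 dB SPL.

62.00 dB SPL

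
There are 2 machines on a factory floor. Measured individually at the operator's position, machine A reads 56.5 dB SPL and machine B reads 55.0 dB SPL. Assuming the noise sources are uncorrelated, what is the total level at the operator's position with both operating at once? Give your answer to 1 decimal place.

Uncorrelated sources add in intensity (power), not in dB.
L_total = 10·log₁₀(10^(56.5/10) + 10^(55.0/10)) = 10·log₁₀(762900) = 58.8 dB SPL.

58.8 dB SPL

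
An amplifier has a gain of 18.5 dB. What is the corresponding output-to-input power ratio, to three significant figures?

70.8

Power ratio = 10^(dB/10).
10^(18.5/10) = 10^(1.850) = 70.8.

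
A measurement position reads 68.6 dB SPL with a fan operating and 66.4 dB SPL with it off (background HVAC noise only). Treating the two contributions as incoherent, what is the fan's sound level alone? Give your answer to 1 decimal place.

64.6 dB SPL

Remove the background by subtracting linear intensities:
L_src = 10·log₁₀(10^(68.6/10) − 10^(66.4/10)) = 10·log₁₀(2879000) = 64.6 dB SPL.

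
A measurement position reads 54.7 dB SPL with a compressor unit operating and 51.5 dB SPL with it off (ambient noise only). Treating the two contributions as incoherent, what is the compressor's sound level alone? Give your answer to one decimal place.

Remove the background by subtracting linear intensities:
L_src = 10·log₁₀(10^(54.7/10) − 10^(51.5/10)) = 10·log₁₀(153900) = 51.9 dB SPL.

51.9 dB SPL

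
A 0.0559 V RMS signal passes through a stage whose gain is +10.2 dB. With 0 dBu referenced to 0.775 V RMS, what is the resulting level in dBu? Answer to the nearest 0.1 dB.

-12.6 dBu

Input level: 20·log₁₀(0.0559/0.775) = -22.84 dBu.
Output: -22.84 + 10.2 = -12.6 dBu.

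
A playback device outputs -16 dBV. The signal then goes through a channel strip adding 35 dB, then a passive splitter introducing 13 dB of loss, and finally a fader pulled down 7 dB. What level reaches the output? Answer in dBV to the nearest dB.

-1 dBV

Gain stages sum in dB:
-16 + 35 − 13 − 7 = -1 dBV.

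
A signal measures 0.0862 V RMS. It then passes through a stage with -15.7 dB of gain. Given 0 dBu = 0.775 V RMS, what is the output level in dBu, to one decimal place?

-34.8 dBu

Input level: 20·log₁₀(0.0862/0.775) = -19.08 dBu.
Output: -19.08 − 15.7 = -34.8 dBu.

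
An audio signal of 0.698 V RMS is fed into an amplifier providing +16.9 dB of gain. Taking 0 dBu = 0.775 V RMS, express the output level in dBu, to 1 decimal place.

Input level: 20·log₁₀(0.698/0.775) = -0.91 dBu.
Output: -0.91 + 16.9 = +16.0 dBu.

+16.0 dBu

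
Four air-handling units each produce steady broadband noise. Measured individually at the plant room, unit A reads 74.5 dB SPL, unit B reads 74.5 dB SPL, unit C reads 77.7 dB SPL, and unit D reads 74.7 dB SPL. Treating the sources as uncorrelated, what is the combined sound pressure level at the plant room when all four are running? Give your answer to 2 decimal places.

81.61 dB SPL

Incoherent sources sum as intensities:
L_total = 10·log₁₀(10^(74.5/10) + 10^(74.5/10) + 10^(77.7/10) + 10^(74.7/10)) = 10·log₁₀(144800000) = 81.61 dB SPL.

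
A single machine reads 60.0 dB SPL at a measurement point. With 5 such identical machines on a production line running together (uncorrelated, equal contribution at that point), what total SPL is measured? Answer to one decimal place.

5 equal incoherent sources raise the level by 10·log₁₀(5) = 6.99 dB.
L_total = 60.0 + 6.99 = 67.0 dB SPL.

67.0 dB SPL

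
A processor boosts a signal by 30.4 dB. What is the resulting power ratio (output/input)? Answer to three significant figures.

1100

Power ratio = 10^(dB/10).
10^(30.4/10) = 10^(3.040) = 1100.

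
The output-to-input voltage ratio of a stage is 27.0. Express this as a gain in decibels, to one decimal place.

28.6 dB

Voltage ratio → dB uses the 20·log₁₀ form:
20·log₁₀(27.0) = 28.6 dB.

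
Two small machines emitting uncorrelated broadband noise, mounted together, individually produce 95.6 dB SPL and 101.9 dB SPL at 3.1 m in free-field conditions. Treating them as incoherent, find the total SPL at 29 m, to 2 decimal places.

83.39 dB SPL

Combined at 3.1 m: 10·log₁₀(10^(95.6/10)+10^(101.9/10)) = 102.815 dB SPL.
Then apply −20·log₁₀(29/3.1) = -19.421 dB → 83.39 dB SPL.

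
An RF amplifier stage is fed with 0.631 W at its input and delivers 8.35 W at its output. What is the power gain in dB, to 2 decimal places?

11.22 dB

Power ratio → dB uses the 10·log₁₀ form:
10·log₁₀(8.35/0.631) = 10·log₁₀(13.23) = 11.22 dB.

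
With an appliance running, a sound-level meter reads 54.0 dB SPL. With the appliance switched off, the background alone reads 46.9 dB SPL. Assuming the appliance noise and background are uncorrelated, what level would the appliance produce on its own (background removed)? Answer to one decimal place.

Remove the background by subtracting linear intensities:
L_src = 10·log₁₀(10^(54.0/10) − 10^(46.9/10)) = 10·log₁₀(202200) = 53.1 dB SPL.

53.1 dB SPL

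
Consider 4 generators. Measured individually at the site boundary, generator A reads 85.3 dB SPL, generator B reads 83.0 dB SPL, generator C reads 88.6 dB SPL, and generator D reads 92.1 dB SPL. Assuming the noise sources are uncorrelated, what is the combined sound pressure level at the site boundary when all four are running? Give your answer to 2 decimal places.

Add the sources as powers (linear), then convert back to dB:
L_total = 10·log₁₀(10^(85.3/10) + 10^(83.0/10) + 10^(88.6/10) + 10^(92.1/10)) = 10·log₁₀(2885000000) = 94.60 dB SPL.

94.60 dB SPL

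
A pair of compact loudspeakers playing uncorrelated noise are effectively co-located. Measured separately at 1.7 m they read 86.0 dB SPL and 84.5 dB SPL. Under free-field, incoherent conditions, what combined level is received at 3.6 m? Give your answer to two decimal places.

81.81 dB SPL

Combined at 1.7 m: 10·log₁₀(10^(86.0/10)+10^(84.5/10)) = 88.325 dB SPL.
Then apply −20·log₁₀(3.6/1.7) = -6.517 dB → 81.81 dB SPL.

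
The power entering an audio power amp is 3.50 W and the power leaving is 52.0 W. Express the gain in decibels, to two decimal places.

Power is a power quantity, so gain = 10·log₁₀(P_out/P_in).
10·log₁₀(52.0/3.50) = 10·log₁₀(14.86) = 11.72 dB.

11.72 dB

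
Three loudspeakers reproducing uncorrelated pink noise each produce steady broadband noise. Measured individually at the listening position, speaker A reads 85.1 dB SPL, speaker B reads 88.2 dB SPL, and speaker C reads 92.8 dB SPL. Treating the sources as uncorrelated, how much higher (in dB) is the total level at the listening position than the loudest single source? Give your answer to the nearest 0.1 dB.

1.8 dB

Add the sources as powers (linear), then convert back to dB:
L_total = 10·log₁₀(10^(85.1/10) + 10^(88.2/10) + 10^(92.8/10)) = 94.61 dB SPL.
Excess over the loudest (92.8 dB): 94.61 − 92.8 = 1.8 dB.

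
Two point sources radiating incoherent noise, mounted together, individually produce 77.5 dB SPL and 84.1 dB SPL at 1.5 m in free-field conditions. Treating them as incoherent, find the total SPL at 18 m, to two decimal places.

Combined at 1.5 m: 10·log₁₀(10^(77.5/10)+10^(84.1/10)) = 84.959 dB SPL.
Then apply −20·log₁₀(18/1.5) = -21.584 dB → 63.38 dB SPL.

63.38 dB SPL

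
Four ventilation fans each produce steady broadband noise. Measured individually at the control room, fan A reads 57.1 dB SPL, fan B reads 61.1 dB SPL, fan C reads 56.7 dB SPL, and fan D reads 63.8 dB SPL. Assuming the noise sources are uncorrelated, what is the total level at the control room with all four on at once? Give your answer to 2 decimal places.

Uncorrelated sources add in intensity (power), not in dB.
L_total = 10·log₁₀(10^(57.1/10) + 10^(61.1/10) + 10^(56.7/10) + 10^(63.8/10)) = 10·log₁₀(4668000) = 66.69 dB SPL.

66.69 dB SPL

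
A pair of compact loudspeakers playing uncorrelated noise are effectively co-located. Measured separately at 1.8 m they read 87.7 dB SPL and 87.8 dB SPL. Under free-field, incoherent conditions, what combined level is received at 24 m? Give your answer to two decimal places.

68.26 dB SPL

Combined at 1.8 m: 10·log₁₀(10^(87.7/10)+10^(87.8/10)) = 90.761 dB SPL.
Then apply −20·log₁₀(24/1.8) = -22.499 dB → 68.26 dB SPL.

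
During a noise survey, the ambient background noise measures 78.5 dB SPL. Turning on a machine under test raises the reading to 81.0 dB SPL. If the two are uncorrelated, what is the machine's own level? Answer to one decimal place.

Remove the background by subtracting linear intensities:
L_src = 10·log₁₀(10^(81.0/10) − 10^(78.5/10)) = 10·log₁₀(55100000) = 77.4 dB SPL.

77.4 dB SPL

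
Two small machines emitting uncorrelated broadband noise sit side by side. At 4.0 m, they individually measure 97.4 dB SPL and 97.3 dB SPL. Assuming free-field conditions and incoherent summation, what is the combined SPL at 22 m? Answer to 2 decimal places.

Combined at 4.0 m: 10·log₁₀(10^(97.4/10)+10^(97.3/10)) = 100.361 dB SPL.
Then apply −20·log₁₀(22/4.0) = -14.807 dB → 85.55 dB SPL.

85.55 dB SPL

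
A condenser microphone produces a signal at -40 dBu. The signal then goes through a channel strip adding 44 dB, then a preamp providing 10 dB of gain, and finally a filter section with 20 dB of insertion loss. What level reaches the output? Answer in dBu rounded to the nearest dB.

-6 dBu

Gain stages sum in dB:
-40 + 44 + 10 − 20 = -6 dBu.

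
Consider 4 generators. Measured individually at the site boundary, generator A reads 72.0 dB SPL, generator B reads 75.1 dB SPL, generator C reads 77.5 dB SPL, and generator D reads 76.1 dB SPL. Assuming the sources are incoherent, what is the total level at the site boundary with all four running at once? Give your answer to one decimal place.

81.6 dB SPL

Uncorrelated sources add in intensity (power), not in dB.
L_total = 10·log₁₀(10^(72.0/10) + 10^(75.1/10) + 10^(77.5/10) + 10^(76.1/10)) = 10·log₁₀(145200000) = 81.6 dB SPL.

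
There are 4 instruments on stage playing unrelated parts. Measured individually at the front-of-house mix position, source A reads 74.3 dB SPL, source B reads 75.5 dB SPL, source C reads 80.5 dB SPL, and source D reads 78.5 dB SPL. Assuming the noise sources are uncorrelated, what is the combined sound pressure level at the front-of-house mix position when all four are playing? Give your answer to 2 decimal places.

83.90 dB SPL

Uncorrelated sources add in intensity (power), not in dB.
L_total = 10·log₁₀(10^(74.3/10) + 10^(75.5/10) + 10^(80.5/10) + 10^(78.5/10)) = 10·log₁₀(245400000) = 83.90 dB SPL.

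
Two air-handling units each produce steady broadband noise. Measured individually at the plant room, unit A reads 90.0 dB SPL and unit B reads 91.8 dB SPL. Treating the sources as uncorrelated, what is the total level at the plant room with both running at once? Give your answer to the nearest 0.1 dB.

Uncorrelated sources add in intensity (power), not in dB.
L_total = 10·log₁₀(10^(90.0/10) + 10^(91.8/10)) = 10·log₁₀(2514000000) = 94.0 dB SPL.

94.0 dB SPL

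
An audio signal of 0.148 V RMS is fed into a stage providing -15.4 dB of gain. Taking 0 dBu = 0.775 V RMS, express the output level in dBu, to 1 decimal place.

Input level: 20·log₁₀(0.148/0.775) = -14.38 dBu.
Output: -14.38 − 15.4 = -29.8 dBu.

-29.8 dBu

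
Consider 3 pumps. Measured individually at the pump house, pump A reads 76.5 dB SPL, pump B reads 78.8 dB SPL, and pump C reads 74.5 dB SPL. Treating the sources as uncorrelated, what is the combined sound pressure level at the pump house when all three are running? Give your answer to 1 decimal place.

81.7 dB SPL

Incoherent sources sum as intensities:
L_total = 10·log₁₀(10^(76.5/10) + 10^(78.8/10) + 10^(74.5/10)) = 10·log₁₀(148700000) = 81.7 dB SPL.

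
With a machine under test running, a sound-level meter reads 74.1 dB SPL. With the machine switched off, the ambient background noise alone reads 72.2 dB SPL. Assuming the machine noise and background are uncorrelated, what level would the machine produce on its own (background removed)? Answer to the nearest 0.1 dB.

69.6 dB SPL

Background correction is a power subtraction:
L_src = 10·log₁₀(10^(74.1/10) − 10^(72.2/10)) = 10·log₁₀(9108000) = 69.6 dB SPL.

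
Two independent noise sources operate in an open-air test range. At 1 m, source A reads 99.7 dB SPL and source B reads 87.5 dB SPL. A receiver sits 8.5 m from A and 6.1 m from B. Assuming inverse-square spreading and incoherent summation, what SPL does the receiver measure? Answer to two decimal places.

81.59 dB SPL

At the listener: L_A = 99.7 − 20·log₁₀(8.5) = 81.112 dB; L_B = 87.5 − 20·log₁₀(6.1) = 71.793 dB.
Combined: 10·log₁₀(10^(81.112/10)+10^(71.793/10)) = 81.59 dB SPL.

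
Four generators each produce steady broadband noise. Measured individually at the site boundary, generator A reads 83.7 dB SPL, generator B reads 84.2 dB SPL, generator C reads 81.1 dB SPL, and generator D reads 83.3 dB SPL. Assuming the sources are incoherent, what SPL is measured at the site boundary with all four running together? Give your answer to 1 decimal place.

89.2 dB SPL

Add the sources as powers (linear), then convert back to dB:
L_total = 10·log₁₀(10^(83.7/10) + 10^(84.2/10) + 10^(81.1/10) + 10^(83.3/10)) = 10·log₁₀(840100000) = 89.2 dB SPL.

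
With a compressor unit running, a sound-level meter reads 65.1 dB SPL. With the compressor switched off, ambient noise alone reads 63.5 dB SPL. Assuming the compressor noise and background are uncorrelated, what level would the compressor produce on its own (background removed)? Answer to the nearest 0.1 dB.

60.0 dB SPL

Background correction is a power subtraction:
L_src = 10·log₁₀(10^(65.1/10) − 10^(63.5/10)) = 10·log₁₀(997200) = 60.0 dB SPL.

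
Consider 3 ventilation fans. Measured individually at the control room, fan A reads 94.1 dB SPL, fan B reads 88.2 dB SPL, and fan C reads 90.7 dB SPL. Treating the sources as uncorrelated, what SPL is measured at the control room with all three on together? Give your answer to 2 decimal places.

Uncorrelated sources add in intensity (power), not in dB.
L_total = 10·log₁₀(10^(94.1/10) + 10^(88.2/10) + 10^(90.7/10)) = 10·log₁₀(4406000000) = 96.44 dB SPL.

96.44 dB SPL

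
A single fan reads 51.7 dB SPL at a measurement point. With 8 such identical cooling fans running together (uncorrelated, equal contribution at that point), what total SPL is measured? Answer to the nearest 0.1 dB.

8 equal incoherent sources raise the level by 10·log₁₀(8) = 9.03 dB.
L_total = 51.7 + 9.03 = 60.7 dB SPL.

60.7 dB SPL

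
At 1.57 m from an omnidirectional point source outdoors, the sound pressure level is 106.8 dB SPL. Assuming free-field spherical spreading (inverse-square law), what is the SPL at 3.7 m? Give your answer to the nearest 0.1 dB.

99.4 dB SPL

For a point source in a free field, ΔL = −20·log₁₀(d₂/d₁).
ΔL = −20·log₁₀(3.7/1.57) = -7.45 dB, so L₂ = 106.8 + (-7.45) = 99.4 dB SPL.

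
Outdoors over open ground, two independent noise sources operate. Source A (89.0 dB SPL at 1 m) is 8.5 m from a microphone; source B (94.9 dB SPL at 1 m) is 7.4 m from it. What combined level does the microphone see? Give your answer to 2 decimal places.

78.29 dB SPL

At the listener: L_A = 89.0 − 20·log₁₀(8.5) = 70.412 dB; L_B = 94.9 − 20·log₁₀(7.4) = 77.515 dB.
Combined: 10·log₁₀(10^(70.412/10)+10^(77.515/10)) = 78.29 dB SPL.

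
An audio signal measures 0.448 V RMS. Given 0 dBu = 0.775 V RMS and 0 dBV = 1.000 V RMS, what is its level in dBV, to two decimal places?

-6.97 dBV

dBV = 20·log₁₀(V / 1.000 V).
20·log₁₀(0.448/1.000) = -6.97 dBV.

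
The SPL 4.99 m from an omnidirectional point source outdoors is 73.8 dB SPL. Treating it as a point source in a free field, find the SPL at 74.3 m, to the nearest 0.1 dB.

For a point source in a free field, ΔL = −20·log₁₀(d₂/d₁).
ΔL = −20·log₁₀(74.3/4.99) = -23.46 dB, so L₂ = 73.8 + (-23.46) = 50.3 dB SPL.

50.3 dB SPL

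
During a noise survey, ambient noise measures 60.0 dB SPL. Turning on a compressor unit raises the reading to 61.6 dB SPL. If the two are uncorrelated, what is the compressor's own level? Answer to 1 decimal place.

56.5 dB SPL

Subtract intensities: L_src = 10·log₁₀(10^(L_total/10) − 10^(L_bg/10)).
L_src = 10·log₁₀(10^(61.6/10) − 10^(60.0/10)) = 10·log₁₀(445400) = 56.5 dB SPL.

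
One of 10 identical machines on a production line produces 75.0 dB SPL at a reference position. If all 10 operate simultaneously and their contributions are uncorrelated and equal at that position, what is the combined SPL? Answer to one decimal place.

10 equal incoherent sources raise the level by 10·log₁₀(10) = 10.00 dB.
L_total = 75.0 + 10.00 = 85.0 dB SPL.

85.0 dB SPL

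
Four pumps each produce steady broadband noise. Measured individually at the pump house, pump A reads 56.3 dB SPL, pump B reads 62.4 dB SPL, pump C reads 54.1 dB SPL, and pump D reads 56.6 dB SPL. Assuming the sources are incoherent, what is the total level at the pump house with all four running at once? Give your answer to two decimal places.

Add the sources as powers (linear), then convert back to dB:
L_total = 10·log₁₀(10^(56.3/10) + 10^(62.4/10) + 10^(54.1/10) + 10^(56.6/10)) = 10·log₁₀(2879000) = 64.59 dB SPL.

64.59 dB SPL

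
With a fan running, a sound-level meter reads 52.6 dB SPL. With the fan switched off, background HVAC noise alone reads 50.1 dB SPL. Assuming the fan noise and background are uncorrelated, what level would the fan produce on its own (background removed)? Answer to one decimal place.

Subtract intensities: L_src = 10·log₁₀(10^(L_total/10) − 10^(L_bg/10)).
L_src = 10·log₁₀(10^(52.6/10) − 10^(50.1/10)) = 10·log₁₀(79640) = 49.0 dB SPL.

49.0 dB SPL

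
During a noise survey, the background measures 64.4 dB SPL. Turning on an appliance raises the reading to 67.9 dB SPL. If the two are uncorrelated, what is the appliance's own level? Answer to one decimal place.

65.3 dB SPL

Remove the background by subtracting linear intensities:
L_src = 10·log₁₀(10^(67.9/10) − 10^(64.4/10)) = 10·log₁₀(3412000) = 65.3 dB SPL.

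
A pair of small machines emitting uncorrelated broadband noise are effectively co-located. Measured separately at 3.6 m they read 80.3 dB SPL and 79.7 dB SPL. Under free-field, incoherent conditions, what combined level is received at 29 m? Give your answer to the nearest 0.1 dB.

Combined at 3.6 m: 10·log₁₀(10^(80.3/10)+10^(79.7/10)) = 83.02 dB SPL.
Then apply −20·log₁₀(29/3.6) = -18.12 dB → 64.9 dB SPL.

64.9 dB SPL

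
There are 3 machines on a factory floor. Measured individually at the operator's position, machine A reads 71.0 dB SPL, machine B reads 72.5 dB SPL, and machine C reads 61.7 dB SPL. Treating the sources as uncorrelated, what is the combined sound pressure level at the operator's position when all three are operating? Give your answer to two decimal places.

75.03 dB SPL

Add the sources as powers (linear), then convert back to dB:
L_total = 10·log₁₀(10^(71.0/10) + 10^(72.5/10) + 10^(61.7/10)) = 10·log₁₀(31850000) = 75.03 dB SPL.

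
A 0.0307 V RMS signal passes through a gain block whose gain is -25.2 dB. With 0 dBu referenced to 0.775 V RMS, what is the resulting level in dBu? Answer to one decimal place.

-53.2 dBu

Input level: 20·log₁₀(0.0307/0.775) = -28.04 dBu.
Output: -28.04 − 25.2 = -53.2 dBu.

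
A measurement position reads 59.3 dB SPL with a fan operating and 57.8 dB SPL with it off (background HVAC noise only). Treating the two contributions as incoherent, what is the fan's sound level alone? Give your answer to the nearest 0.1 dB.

54.0 dB SPL

Background correction is a power subtraction:
L_src = 10·log₁₀(10^(59.3/10) − 10^(57.8/10)) = 10·log₁₀(248600) = 54.0 dB SPL.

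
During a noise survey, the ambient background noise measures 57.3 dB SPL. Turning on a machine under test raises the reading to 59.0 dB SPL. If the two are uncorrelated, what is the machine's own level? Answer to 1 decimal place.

54.1 dB SPL

Background correction is a power subtraction:
L_src = 10·log₁₀(10^(59.0/10) − 10^(57.3/10)) = 10·log₁₀(257300) = 54.1 dB SPL.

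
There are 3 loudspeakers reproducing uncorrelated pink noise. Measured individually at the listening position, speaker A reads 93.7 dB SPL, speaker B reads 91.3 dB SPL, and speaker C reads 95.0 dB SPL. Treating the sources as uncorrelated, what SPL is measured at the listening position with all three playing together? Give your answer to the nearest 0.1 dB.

Uncorrelated sources add in intensity (power), not in dB.
L_total = 10·log₁₀(10^(93.7/10) + 10^(91.3/10) + 10^(95.0/10)) = 10·log₁₀(6855000000) = 98.4 dB SPL.

98.4 dB SPL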